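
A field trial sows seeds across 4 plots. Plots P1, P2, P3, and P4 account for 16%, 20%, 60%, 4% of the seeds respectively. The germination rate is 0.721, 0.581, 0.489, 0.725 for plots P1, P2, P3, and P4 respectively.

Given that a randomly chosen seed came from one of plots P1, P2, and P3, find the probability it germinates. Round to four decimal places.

0.5468

Let S = {P1, P2, P3}.
P(S) = 0.16 + 0.2 + 0.6 = 0.96.
P(G ∩ S) = 0.721·0.16 + 0.581·0.2 + 0.489·0.6 = 0.11536 + 0.1162 + 0.2934 = 0.52496.
P(G | S) = 0.52496 / 0.96 = 0.546833…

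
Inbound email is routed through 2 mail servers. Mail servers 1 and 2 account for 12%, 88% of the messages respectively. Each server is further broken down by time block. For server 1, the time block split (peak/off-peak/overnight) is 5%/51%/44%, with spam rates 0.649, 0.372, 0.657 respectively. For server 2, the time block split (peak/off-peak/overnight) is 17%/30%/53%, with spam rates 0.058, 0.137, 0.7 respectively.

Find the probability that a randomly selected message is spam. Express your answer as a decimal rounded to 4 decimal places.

0.4327

P(S|1) = 0.05·0.649 + 0.51·0.372 + 0.44·0.657 = 0.03245 + 0.18972 + 0.28908 = 0.51125
P(S|2) = 0.17·0.058 + 0.3·0.137 + 0.53·0.7 = 0.00986 + 0.0411 + 0.371 = 0.42196
By total probability over the outer partition,
P(S) = 0.12·0.51125 + 0.88·0.42196
      = 0.06135 + 0.3713248 = 0.4326748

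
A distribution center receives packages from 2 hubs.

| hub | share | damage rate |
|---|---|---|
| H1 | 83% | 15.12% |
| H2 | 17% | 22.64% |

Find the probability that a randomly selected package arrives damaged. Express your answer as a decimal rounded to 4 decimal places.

P(D) ≈ 0.1640

Using total probability over the partition,
P(D) = P(D|H1)·P(H1) + P(D|H2)·P(H2)
      = 0.1512·0.83 + 0.2264·0.17
      = 0.125496 + 0.038488 = 0.163984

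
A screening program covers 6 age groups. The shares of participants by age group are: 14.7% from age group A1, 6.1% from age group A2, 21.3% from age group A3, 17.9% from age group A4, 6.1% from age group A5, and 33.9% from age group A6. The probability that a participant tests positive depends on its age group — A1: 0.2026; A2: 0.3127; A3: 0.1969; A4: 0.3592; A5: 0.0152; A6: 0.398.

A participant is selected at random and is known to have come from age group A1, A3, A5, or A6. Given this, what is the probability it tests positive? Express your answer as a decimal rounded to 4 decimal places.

P(T|S) ≈ 0.2731

Let S = {A1, A3, A5, A6}.
P(S) = 0.147 + 0.213 + 0.061 + 0.339 = 0.76.
P(T ∩ S) = 0.2026·0.147 + 0.1969·0.213 + 0.0152·0.061 + 0.398·0.339 = 0.0297822 + 0.0419397 + 0.0009272 + 0.134922 = 0.2075711.
P(T | S) = 0.2075711 / 0.76 = 0.273120…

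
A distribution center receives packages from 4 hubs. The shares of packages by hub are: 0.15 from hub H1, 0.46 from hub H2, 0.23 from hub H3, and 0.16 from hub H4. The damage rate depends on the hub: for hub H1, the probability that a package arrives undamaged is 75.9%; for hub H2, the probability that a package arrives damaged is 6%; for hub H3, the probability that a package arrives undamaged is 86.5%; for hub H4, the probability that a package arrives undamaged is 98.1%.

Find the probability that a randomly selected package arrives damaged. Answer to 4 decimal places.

P(D) ≈ 0.0978

P(D|H1) = 1 − 0.759 = 0.241.
P(D|H3) = 1 − 0.865 = 0.135.
P(D|H4) = 1 − 0.981 = 0.019.
P(D) = P(D|H1)·P(H1) + P(D|H2)·P(H2) + P(D|H3)·P(H3) + P(D|H4)·P(H4)
      = 0.241·0.15 + 0.06·0.46 + 0.135·0.23 + 0.019·0.16
      = 0.03615 + 0.0276 + 0.03105 + 0.00304 = 0.09784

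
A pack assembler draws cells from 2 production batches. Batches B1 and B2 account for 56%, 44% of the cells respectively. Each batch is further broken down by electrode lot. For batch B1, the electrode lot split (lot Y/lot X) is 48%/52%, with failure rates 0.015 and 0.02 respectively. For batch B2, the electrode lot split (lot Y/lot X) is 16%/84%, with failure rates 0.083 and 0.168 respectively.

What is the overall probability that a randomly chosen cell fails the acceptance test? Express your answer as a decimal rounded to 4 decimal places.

P(F|B1) = 0.48·0.015 + 0.52·0.02 = 0.0072 + 0.0104 = 0.0176
P(F|B2) = 0.16·0.083 + 0.84·0.168 = 0.01328 + 0.14112 = 0.1544
By total probability over the outer partition,
P(F) = 0.56·0.0176 + 0.44·0.1544
      = 0.009856 + 0.067936 = 0.077792

0.0778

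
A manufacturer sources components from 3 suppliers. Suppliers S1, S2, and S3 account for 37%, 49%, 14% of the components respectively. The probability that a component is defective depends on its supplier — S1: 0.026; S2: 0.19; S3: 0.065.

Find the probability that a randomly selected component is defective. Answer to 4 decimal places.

P(D) = P(D|S1)·P(S1) + P(D|S2)·P(S2) + P(D|S3)·P(S3)
      = 0.026·0.37 + 0.19·0.49 + 0.065·0.14
      = 0.00962 + 0.0931 + 0.0091 = 0.11182

P(D) ≈ 0.1118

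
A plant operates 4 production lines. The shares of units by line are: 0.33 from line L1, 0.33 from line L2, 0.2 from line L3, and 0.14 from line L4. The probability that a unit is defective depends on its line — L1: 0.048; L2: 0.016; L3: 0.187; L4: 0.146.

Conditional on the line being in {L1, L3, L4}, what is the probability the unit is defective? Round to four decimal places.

Let S = {L1, L3, L4}.
P(S) = 0.33 + 0.2 + 0.14 = 0.67.
P(D ∩ S) = 0.048·0.33 + 0.187·0.2 + 0.146·0.14 = 0.01584 + 0.0374 + 0.02044 = 0.07368.
P(D | S) = 0.07368 / 0.67 = 0.109970…

P(D|S) ≈ 0.1100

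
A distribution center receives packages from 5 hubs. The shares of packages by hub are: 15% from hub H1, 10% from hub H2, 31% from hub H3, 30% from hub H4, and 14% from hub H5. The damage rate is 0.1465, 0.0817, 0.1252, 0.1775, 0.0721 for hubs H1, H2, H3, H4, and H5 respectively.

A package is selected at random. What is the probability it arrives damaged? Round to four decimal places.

P(D) ≈ 0.1323

Using total probability over the partition,
P(D) = P(D|H1)·P(H1) + P(D|H2)·P(H2) + P(D|H3)·P(H3) + P(D|H4)·P(H4) + P(D|H5)·P(H5)
      = 0.1465·0.15 + 0.0817·0.1 + 0.1252·0.31 + 0.1775·0.3 + 0.0721·0.14
      = 0.021975 + 0.00817 + 0.038812 + 0.05325 + 0.010094 = 0.132301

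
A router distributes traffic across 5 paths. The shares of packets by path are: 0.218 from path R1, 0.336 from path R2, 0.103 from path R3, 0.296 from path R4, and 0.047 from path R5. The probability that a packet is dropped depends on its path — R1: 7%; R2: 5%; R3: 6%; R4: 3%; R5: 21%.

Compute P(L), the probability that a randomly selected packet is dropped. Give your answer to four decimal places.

By the law of total probability,
P(L) = P(L|R1)·P(R1) + P(L|R2)·P(R2) + P(L|R3)·P(R3) + P(L|R4)·P(R4) + P(L|R5)·P(R5)
      = 0.07·0.218 + 0.05·0.336 + 0.06·0.103 + 0.03·0.296 + 0.21·0.047
      = 0.01526 + 0.0168 + 0.00618 + 0.00888 + 0.00987 = 0.05699

P(L) ≈ 0.0570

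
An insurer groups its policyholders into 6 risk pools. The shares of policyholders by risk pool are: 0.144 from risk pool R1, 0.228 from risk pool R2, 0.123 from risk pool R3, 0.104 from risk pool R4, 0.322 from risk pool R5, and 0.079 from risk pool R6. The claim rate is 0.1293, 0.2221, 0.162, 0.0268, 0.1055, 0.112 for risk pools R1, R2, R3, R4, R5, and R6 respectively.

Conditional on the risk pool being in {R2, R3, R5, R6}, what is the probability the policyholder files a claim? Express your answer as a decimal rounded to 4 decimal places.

P(C|S) ≈ 0.1508

Let S = {R2, R3, R5, R6}.
P(S) = 0.228 + 0.123 + 0.322 + 0.079 = 0.752.
P(C ∩ S) = 0.2221·0.228 + 0.162·0.123 + 0.1055·0.322 + 0.112·0.079 = 0.0506388 + 0.019926 + 0.033971 + 0.008848 = 0.1133838.
P(C | S) = 0.1133838 / 0.752 = 0.150776…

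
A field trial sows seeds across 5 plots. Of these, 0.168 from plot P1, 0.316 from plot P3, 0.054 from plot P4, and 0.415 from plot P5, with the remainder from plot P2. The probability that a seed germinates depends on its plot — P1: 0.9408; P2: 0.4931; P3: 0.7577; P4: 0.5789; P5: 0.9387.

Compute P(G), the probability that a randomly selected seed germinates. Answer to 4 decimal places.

P(G) ≈ 0.8415

P(P2) = 1 − (0.168 + 0.316 + 0.054 + 0.415) = 0.047.
Summing over the partition,
P(G) = P(G|P1)·P(P1) + P(G|P2)·P(P2) + P(G|P3)·P(P3) + P(G|P4)·P(P4) + P(G|P5)·P(P5)
      = 0.9408·0.168 + 0.4931·0.047 + 0.7577·0.316 + 0.5789·0.054 + 0.9387·0.415
      = 0.1580544 + 0.0231757 + 0.2394332 + 0.0312606 + 0.3895605 = 0.8414844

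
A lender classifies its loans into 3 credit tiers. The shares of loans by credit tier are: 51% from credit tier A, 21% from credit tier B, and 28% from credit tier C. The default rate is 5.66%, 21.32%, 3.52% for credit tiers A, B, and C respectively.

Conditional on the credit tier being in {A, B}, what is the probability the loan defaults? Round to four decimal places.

Let S = {A, B}.
P(S) = 0.51 + 0.21 = 0.72.
P(D ∩ S) = 0.0566·0.51 + 0.2132·0.21 = 0.028866 + 0.044772 = 0.073638.
P(D | S) = 0.073638 / 0.72 = 0.102275…

P(D|S) ≈ 0.1023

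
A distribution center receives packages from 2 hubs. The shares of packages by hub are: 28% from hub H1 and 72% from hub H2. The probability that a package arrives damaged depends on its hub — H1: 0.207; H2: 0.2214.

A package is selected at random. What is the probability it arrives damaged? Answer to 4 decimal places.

P(D) ≈ 0.2174

Using total probability over the partition,
P(D) = P(D|H1)·P(H1) + P(D|H2)·P(H2)
      = 0.207·0.28 + 0.2214·0.72
      = 0.05796 + 0.159408 = 0.217368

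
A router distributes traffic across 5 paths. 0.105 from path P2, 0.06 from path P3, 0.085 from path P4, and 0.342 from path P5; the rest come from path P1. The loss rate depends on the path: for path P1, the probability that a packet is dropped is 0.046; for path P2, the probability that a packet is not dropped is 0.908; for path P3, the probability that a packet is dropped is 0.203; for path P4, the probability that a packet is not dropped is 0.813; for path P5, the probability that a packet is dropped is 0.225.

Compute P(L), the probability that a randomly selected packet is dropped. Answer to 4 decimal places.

0.1335

P(P1) = 1 − (0.105 + 0.06 + 0.085 + 0.342) = 0.408.
P(L|P2) = 1 − 0.908 = 0.092.
P(L|P4) = 1 − 0.813 = 0.187.
By the law of total probability,
P(L) = P(L|P1)·P(P1) + P(L|P2)·P(P2) + P(L|P3)·P(P3) + P(L|P4)·P(P4) + P(L|P5)·P(P5)
      = 0.046·0.408 + 0.092·0.105 + 0.203·0.06 + 0.187·0.085 + 0.225·0.342
      = 0.018768 + 0.00966 + 0.01218 + 0.015895 + 0.07695 = 0.133453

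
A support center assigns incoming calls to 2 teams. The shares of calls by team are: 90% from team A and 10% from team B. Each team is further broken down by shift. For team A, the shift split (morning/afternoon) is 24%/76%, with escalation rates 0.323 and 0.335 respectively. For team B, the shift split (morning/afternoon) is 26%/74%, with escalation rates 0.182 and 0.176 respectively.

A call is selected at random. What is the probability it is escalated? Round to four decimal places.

P(E|A) = 0.24·0.323 + 0.76·0.335 = 0.07752 + 0.2546 = 0.33212
P(E|B) = 0.26·0.182 + 0.74·0.176 = 0.04732 + 0.13024 = 0.17756
By total probability over the outer partition,
P(E) = 0.9·0.33212 + 0.1·0.17756
      = 0.298908 + 0.017756 = 0.316664

0.3167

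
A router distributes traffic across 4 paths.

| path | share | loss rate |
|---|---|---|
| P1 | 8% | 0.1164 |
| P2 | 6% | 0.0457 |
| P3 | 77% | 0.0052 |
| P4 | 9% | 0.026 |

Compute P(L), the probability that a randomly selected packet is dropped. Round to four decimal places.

P(L) ≈ 0.0184

By the law of total probability,
P(L) = P(L|P1)·P(P1) + P(L|P2)·P(P2) + P(L|P3)·P(P3) + P(L|P4)·P(P4)
      = 0.1164·0.08 + 0.0457·0.06 + 0.0052·0.77 + 0.026·0.09
      = 0.009312 + 0.002742 + 0.004004 + 0.00234 = 0.018398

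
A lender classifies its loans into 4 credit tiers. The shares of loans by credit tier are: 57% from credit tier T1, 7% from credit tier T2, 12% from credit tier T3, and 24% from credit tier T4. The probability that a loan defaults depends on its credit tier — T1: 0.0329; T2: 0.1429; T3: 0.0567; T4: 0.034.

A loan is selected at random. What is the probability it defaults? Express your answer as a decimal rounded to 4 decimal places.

P(D) = P(D|T1)·P(T1) + P(D|T2)·P(T2) + P(D|T3)·P(T3) + P(D|T4)·P(T4)
      = 0.0329·0.57 + 0.1429·0.07 + 0.0567·0.12 + 0.034·0.24
      = 0.018753 + 0.010003 + 0.006804 + 0.00816 = 0.04372

P(D) ≈ 0.0437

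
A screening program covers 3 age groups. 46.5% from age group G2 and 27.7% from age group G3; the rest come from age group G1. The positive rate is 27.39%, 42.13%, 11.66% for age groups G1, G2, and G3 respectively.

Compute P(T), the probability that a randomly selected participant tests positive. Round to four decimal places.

P(G1) = 1 − (0.465 + 0.277) = 0.258.
Using total probability over the partition,
P(T) = P(T|G1)·P(G1) + P(T|G2)·P(G2) + P(T|G3)·P(G3)
      = 0.2739·0.258 + 0.4213·0.465 + 0.1166·0.277
      = 0.0706662 + 0.1959045 + 0.0322982 = 0.2988689

0.2989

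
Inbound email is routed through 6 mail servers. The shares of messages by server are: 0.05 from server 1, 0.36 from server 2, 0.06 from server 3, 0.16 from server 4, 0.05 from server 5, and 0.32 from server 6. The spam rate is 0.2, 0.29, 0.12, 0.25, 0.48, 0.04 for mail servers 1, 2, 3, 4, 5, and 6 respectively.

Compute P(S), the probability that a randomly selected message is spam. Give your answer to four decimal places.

0.1984

P(S) = P(S|1)·P(1) + P(S|2)·P(2) + P(S|3)·P(3) + P(S|4)·P(4) + P(S|5)·P(5) + P(S|6)·P(6)
      = 0.2·0.05 + 0.29·0.36 + 0.12·0.06 + 0.25·0.16 + 0.48·0.05 + 0.04·0.32
      = 0.01 + 0.1044 + 0.0072 + 0.04 + 0.024 + 0.0128 = 0.1984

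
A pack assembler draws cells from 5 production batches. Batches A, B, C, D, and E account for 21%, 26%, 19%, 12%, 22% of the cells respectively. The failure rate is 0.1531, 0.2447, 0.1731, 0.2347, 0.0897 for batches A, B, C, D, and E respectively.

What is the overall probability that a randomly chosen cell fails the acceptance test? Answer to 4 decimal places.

0.1766

P(F) = P(F|A)·P(A) + P(F|B)·P(B) + P(F|C)·P(C) + P(F|D)·P(D) + P(F|E)·P(E)
      = 0.1531·0.21 + 0.2447·0.26 + 0.1731·0.19 + 0.2347·0.12 + 0.0897·0.22
      = 0.032151 + 0.063622 + 0.032889 + 0.028164 + 0.019734 = 0.17656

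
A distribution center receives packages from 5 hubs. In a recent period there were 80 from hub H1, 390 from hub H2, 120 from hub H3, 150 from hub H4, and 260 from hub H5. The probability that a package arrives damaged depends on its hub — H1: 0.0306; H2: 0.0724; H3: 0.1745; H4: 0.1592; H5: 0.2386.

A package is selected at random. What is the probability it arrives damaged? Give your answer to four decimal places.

P(D) ≈ 0.1375

Total: 80 + 390 + 120 + 150 + 260 = 1000.
P(H1) = 80/1000 = 0.08. P(H2) = 390/1000 = 0.39. P(H3) = 120/1000 = 0.12. P(H4) = 150/1000 = 0.15. P(H5) = 260/1000 = 0.26.
P(D) = P(D|H1)·P(H1) + P(D|H2)·P(H2) + P(D|H3)·P(H3) + P(D|H4)·P(H4) + P(D|H5)·P(H5)
      = 0.0306·0.08 + 0.0724·0.39 + 0.1745·0.12 + 0.1592·0.15 + 0.2386·0.26
      = 0.002448 + 0.028236 + 0.02094 + 0.02388 + 0.062036 = 0.13754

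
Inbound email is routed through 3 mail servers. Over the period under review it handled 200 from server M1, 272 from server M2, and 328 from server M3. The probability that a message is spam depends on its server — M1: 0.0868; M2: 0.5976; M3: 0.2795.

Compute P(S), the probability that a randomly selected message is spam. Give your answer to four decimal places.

0.3395

Total: 200 + 272 + 328 = 800.
P(M1) = 200/800 = 0.25. P(M2) = 272/800 = 0.34. P(M3) = 328/800 = 0.41.
P(S) = P(S|M1)·P(M1) + P(S|M2)·P(M2) + P(S|M3)·P(M3)
      = 0.0868·0.25 + 0.5976·0.34 + 0.2795·0.41
      = 0.0217 + 0.203184 + 0.114595 = 0.339479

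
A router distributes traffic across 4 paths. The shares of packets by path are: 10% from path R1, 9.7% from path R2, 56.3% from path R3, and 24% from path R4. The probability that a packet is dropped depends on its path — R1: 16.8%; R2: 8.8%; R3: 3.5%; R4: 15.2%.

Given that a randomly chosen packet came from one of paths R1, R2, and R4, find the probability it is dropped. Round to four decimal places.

0.1415

Let S = {R1, R2, R4}.
P(S) = 0.1 + 0.097 + 0.24 = 0.437.
P(L ∩ S) = 0.168·0.1 + 0.088·0.097 + 0.152·0.24 = 0.0168 + 0.008536 + 0.03648 = 0.061816.
P(L | S) = 0.061816 / 0.437 = 0.141455…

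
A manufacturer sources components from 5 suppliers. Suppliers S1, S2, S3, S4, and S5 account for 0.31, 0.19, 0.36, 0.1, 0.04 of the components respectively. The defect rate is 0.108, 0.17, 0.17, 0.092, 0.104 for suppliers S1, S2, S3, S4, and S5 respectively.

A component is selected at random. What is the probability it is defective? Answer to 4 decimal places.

0.1403

P(D) = P(D|S1)·P(S1) + P(D|S2)·P(S2) + P(D|S3)·P(S3) + P(D|S4)·P(S4) + P(D|S5)·P(S5)
      = 0.108·0.31 + 0.17·0.19 + 0.17·0.36 + 0.092·0.1 + 0.104·0.04
      = 0.03348 + 0.0323 + 0.0612 + 0.0092 + 0.00416 = 0.14034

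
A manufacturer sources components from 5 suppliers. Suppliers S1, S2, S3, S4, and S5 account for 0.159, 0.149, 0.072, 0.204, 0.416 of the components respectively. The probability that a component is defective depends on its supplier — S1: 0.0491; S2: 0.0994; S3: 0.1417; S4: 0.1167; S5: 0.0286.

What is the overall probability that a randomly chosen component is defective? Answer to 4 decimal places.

0.0685

P(D) = P(D|S1)·P(S1) + P(D|S2)·P(S2) + P(D|S3)·P(S3) + P(D|S4)·P(S4) + P(D|S5)·P(S5)
      = 0.0491·0.159 + 0.0994·0.149 + 0.1417·0.072 + 0.1167·0.204 + 0.0286·0.416
      = 0.0078069 + 0.0148106 + 0.0102024 + 0.0238068 + 0.0118976 = 0.0685243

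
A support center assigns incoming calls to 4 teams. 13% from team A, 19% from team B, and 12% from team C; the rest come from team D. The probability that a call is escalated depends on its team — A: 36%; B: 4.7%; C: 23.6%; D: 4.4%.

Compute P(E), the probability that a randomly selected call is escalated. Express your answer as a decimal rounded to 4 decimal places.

P(D) = 1 − (0.13 + 0.19 + 0.12) = 0.56.
P(E) = P(E|A)·P(A) + P(E|B)·P(B) + P(E|C)·P(C) + P(E|D)·P(D)
      = 0.36·0.13 + 0.047·0.19 + 0.236·0.12 + 0.044·0.56
      = 0.0468 + 0.00893 + 0.02832 + 0.02464 = 0.10869

0.1087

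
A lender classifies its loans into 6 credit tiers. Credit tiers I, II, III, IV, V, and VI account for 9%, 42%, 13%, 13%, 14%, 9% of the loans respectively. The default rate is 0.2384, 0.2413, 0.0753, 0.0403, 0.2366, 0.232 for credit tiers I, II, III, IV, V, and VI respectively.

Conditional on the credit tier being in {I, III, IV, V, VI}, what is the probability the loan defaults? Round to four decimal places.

P(D|S) ≈ 0.1560

Let S = {I, III, IV, V, VI}.
P(S) = 0.09 + 0.13 + 0.13 + 0.14 + 0.09 = 0.58.
P(D ∩ S) = 0.2384·0.09 + 0.0753·0.13 + 0.0403·0.13 + 0.2366·0.14 + 0.232·0.09 = 0.021456 + 0.009789 + 0.005239 + 0.033124 + 0.02088 = 0.090488.
P(D | S) = 0.090488 / 0.58 = 0.156014…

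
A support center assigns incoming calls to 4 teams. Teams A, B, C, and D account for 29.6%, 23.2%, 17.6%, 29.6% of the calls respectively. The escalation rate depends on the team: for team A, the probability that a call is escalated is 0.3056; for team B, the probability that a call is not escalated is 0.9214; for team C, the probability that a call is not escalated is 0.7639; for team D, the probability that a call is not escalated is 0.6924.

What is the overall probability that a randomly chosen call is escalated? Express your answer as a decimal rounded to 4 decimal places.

P(E|B) = 1 − 0.9214 = 0.0786.
P(E|C) = 1 − 0.7639 = 0.2361.
P(E|D) = 1 − 0.6924 = 0.3076.
Using total probability over the partition,
P(E) = P(E|A)·P(A) + P(E|B)·P(B) + P(E|C)·P(C) + P(E|D)·P(D)
      = 0.3056·0.296 + 0.0786·0.232 + 0.2361·0.176 + 0.3076·0.296
      = 0.0904576 + 0.0182352 + 0.0415536 + 0.0910496 = 0.241296

0.2413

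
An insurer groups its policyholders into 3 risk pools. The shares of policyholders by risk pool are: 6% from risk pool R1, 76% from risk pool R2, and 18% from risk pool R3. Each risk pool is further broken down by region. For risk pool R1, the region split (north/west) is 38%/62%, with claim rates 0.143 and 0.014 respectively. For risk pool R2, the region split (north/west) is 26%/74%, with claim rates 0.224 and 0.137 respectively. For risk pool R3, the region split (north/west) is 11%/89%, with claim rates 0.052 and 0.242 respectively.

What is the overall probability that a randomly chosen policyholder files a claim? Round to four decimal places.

P(C) ≈ 0.1649

P(C|R1) = 0.38·0.143 + 0.62·0.014 = 0.05434 + 0.00868 = 0.06302
P(C|R2) = 0.26·0.224 + 0.74·0.137 = 0.05824 + 0.10138 = 0.15962
P(C|R3) = 0.11·0.052 + 0.89·0.242 = 0.00572 + 0.21538 = 0.2211
Then overall,
P(C) = 0.06·0.06302 + 0.76·0.15962 + 0.18·0.2211
      = 0.0037812 + 0.1213112 + 0.039798 = 0.1648904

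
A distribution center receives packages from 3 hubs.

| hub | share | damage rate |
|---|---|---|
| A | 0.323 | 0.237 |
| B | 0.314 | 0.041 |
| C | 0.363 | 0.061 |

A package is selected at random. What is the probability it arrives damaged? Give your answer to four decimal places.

0.1116

P(D) = P(D|A)·P(A) + P(D|B)·P(B) + P(D|C)·P(C)
      = 0.237·0.323 + 0.041·0.314 + 0.061·0.363
      = 0.076551 + 0.012874 + 0.022143 = 0.111568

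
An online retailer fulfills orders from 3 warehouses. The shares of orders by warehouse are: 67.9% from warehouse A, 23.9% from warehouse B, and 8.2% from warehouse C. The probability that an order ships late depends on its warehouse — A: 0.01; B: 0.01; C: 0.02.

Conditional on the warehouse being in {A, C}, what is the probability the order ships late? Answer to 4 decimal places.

P(L|S) ≈ 0.0111

Let S = {A, C}.
P(S) = 0.679 + 0.082 = 0.761.
P(L ∩ S) = 0.01·0.679 + 0.02·0.082 = 0.00679 + 0.00164 = 0.00843.
P(L | S) = 0.00843 / 0.761 = 0.011078…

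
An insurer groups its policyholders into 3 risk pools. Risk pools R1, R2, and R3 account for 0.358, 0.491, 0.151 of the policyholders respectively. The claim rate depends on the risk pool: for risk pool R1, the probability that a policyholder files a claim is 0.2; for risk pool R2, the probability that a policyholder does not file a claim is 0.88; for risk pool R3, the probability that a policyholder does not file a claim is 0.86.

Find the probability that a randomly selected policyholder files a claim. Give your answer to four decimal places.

P(C|R2) = 1 − 0.88 = 0.12.
P(C|R3) = 1 − 0.86 = 0.14.
Using total probability over the partition,
P(C) = P(C|R1)·P(R1) + P(C|R2)·P(R2) + P(C|R3)·P(R3)
      = 0.2·0.358 + 0.12·0.491 + 0.14·0.151
      = 0.0716 + 0.05892 + 0.02114 = 0.15166

0.1517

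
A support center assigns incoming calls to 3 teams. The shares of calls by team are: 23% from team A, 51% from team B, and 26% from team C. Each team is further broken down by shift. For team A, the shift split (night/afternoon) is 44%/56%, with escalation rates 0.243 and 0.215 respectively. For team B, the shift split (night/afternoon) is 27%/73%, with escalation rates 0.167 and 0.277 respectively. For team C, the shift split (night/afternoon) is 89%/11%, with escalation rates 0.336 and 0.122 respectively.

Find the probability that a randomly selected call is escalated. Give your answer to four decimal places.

P(E|A) = 0.44·0.243 + 0.56·0.215 = 0.10692 + 0.1204 = 0.22732
P(E|B) = 0.27·0.167 + 0.73·0.277 = 0.04509 + 0.20221 = 0.2473
P(E|C) = 0.89·0.336 + 0.11·0.122 = 0.29904 + 0.01342 = 0.31246
Then overall,
P(E) = 0.23·0.22732 + 0.51·0.2473 + 0.26·0.31246
      = 0.0522836 + 0.126123 + 0.0812396 = 0.2596462

0.2596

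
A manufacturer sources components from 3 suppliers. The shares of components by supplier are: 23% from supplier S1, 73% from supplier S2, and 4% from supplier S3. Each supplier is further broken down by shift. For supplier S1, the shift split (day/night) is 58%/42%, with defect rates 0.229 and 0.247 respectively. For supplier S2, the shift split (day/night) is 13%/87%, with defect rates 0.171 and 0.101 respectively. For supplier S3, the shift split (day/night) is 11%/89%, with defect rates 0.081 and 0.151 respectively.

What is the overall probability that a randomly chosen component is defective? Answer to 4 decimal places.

P(D) ≈ 0.1405

P(D|S1) = 0.58·0.229 + 0.42·0.247 = 0.13282 + 0.10374 = 0.23656
P(D|S2) = 0.13·0.171 + 0.87·0.101 = 0.02223 + 0.08787 = 0.1101
P(D|S3) = 0.11·0.081 + 0.89·0.151 = 0.00891 + 0.13439 = 0.1433
Then overall,
P(D) = 0.23·0.23656 + 0.73·0.1101 + 0.04·0.1433
      = 0.0544088 + 0.080373 + 0.005732 = 0.1405138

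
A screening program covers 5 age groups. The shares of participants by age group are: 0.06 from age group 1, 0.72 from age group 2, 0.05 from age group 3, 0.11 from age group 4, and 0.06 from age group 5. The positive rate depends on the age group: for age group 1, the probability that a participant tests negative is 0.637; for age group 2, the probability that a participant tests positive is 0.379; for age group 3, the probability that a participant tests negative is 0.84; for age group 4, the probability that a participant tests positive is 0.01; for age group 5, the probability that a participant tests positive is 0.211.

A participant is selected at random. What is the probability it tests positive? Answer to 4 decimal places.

P(T) ≈ 0.3164

P(T|1) = 1 − 0.637 = 0.363.
P(T|3) = 1 − 0.84 = 0.16.
P(T) = P(T|1)·P(1) + P(T|2)·P(2) + P(T|3)·P(3) + P(T|4)·P(4) + P(T|5)·P(5)
      = 0.363·0.06 + 0.379·0.72 + 0.16·0.05 + 0.01·0.11 + 0.211·0.06
      = 0.02178 + 0.27288 + 0.008 + 0.0011 + 0.01266 = 0.31642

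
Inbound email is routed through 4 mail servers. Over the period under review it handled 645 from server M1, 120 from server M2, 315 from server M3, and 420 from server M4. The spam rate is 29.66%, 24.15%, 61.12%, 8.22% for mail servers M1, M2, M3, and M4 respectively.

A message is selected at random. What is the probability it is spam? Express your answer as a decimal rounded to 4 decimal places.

Total: 645 + 120 + 315 + 420 = 1500.
P(M1) = 645/1500 = 0.43. P(M2) = 120/1500 = 0.08. P(M3) = 315/1500 = 0.21. P(M4) = 420/1500 = 0.28.
P(S) = P(S|M1)·P(M1) + P(S|M2)·P(M2) + P(S|M3)·P(M3) + P(S|M4)·P(M4)
      = 0.2966·0.43 + 0.2415·0.08 + 0.6112·0.21 + 0.0822·0.28
      = 0.127538 + 0.01932 + 0.128352 + 0.023016 = 0.298226

0.2982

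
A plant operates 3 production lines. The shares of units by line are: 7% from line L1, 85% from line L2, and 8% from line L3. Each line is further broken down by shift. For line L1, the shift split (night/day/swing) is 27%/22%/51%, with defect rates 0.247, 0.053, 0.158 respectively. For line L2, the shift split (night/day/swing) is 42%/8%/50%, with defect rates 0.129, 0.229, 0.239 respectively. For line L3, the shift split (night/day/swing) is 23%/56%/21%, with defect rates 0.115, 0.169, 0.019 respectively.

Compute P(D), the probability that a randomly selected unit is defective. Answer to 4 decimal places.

P(D) ≈ 0.1843

P(D|L1) = 0.27·0.247 + 0.22·0.053 + 0.51·0.158 = 0.06669 + 0.01166 + 0.08058 = 0.15893
P(D|L2) = 0.42·0.129 + 0.08·0.229 + 0.5·0.239 = 0.05418 + 0.01832 + 0.1195 = 0.192
P(D|L3) = 0.23·0.115 + 0.56·0.169 + 0.21·0.019 = 0.02645 + 0.09464 + 0.00399 = 0.12508
Then overall,
P(D) = 0.07·0.15893 + 0.85·0.192 + 0.08·0.12508
      = 0.0111251 + 0.1632 + 0.0100064 = 0.1843315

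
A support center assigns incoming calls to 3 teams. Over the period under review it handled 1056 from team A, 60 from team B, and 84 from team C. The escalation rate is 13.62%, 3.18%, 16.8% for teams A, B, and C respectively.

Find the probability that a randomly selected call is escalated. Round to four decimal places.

0.1332

Total: 1056 + 60 + 84 = 1200.
P(A) = 1056/1200 = 0.88. P(B) = 60/1200 = 0.05. P(C) = 84/1200 = 0.07.
P(E) = P(E|A)·P(A) + P(E|B)·P(B) + P(E|C)·P(C)
      = 0.1362·0.88 + 0.0318·0.05 + 0.168·0.07
      = 0.119856 + 0.00159 + 0.01176 = 0.133206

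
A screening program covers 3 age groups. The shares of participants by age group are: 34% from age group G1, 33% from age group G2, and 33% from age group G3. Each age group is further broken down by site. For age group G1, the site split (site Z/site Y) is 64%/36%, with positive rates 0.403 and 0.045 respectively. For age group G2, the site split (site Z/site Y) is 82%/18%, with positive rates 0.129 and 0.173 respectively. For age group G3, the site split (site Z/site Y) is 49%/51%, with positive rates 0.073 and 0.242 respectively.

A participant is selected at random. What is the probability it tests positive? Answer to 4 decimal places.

0.1909

P(T|G1) = 0.64·0.403 + 0.36·0.045 = 0.25792 + 0.0162 = 0.27412
P(T|G2) = 0.82·0.129 + 0.18·0.173 = 0.10578 + 0.03114 = 0.13692
P(T|G3) = 0.49·0.073 + 0.51·0.242 = 0.03577 + 0.12342 = 0.15919
Then overall,
P(T) = 0.34·0.27412 + 0.33·0.13692 + 0.33·0.15919
      = 0.0932008 + 0.0451836 + 0.0525327 = 0.1909171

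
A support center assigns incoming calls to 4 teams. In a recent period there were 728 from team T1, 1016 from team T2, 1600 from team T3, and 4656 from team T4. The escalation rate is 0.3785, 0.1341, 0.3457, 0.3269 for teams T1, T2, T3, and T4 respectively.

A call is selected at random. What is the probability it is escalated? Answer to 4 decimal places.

P(E) ≈ 0.3109

Total: 728 + 1016 + 1600 + 4656 = 8000.
P(T1) = 728/8000 = 0.091. P(T2) = 1016/8000 = 0.127. P(T3) = 1600/8000 = 0.2. P(T4) = 4656/8000 = 0.582.
P(E) = P(E|T1)·P(T1) + P(E|T2)·P(T2) + P(E|T3)·P(T3) + P(E|T4)·P(T4)
      = 0.3785·0.091 + 0.1341·0.127 + 0.3457·0.2 + 0.3269·0.582
      = 0.0344435 + 0.0170307 + 0.06914 + 0.1902558 = 0.31087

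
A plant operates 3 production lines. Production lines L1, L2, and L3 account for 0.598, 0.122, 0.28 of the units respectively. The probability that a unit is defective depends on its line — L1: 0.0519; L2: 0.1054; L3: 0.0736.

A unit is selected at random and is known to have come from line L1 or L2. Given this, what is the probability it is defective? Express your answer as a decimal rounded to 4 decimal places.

P(D|S) ≈ 0.0610

Let S = {L1, L2}.
P(S) = 0.598 + 0.122 = 0.72.
P(D ∩ S) = 0.0519·0.598 + 0.1054·0.122 = 0.0310362 + 0.0128588 = 0.043895.
P(D | S) = 0.043895 / 0.72 = 0.060965…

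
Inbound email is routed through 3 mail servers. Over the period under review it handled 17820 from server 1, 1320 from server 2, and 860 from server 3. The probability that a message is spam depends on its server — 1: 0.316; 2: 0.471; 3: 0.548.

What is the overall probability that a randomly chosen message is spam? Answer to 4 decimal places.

Total: 17820 + 1320 + 860 = 20000.
P(1) = 17820/20000 = 0.891. P(2) = 1320/20000 = 0.066. P(3) = 860/20000 = 0.043.
Summing over the partition,
P(S) = P(S|1)·P(1) + P(S|2)·P(2) + P(S|3)·P(3)
      = 0.316·0.891 + 0.471·0.066 + 0.548·0.043
      = 0.281556 + 0.031086 + 0.023564 = 0.336206

0.3362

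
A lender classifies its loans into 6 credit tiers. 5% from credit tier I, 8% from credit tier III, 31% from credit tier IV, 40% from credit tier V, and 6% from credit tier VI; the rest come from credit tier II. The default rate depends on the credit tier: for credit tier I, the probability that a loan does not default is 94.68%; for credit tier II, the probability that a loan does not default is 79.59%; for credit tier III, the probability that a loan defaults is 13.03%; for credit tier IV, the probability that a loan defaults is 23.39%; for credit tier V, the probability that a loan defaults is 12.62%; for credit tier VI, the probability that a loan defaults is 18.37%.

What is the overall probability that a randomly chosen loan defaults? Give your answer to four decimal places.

P(II) = 1 − (0.05 + 0.08 + 0.31 + 0.4 + 0.06) = 0.1.
P(D|I) = 1 − 0.9468 = 0.0532.
P(D|II) = 1 − 0.7959 = 0.2041.
P(D) = P(D|I)·P(I) + P(D|II)·P(II) + P(D|III)·P(III) + P(D|IV)·P(IV) + P(D|V)·P(V) + P(D|VI)·P(VI)
      = 0.0532·0.05 + 0.2041·0.1 + 0.1303·0.08 + 0.2339·0.31 + 0.1262·0.4 + 0.1837·0.06
      = 0.00266 + 0.02041 + 0.010424 + 0.072509 + 0.05048 + 0.011022 = 0.167505

0.1675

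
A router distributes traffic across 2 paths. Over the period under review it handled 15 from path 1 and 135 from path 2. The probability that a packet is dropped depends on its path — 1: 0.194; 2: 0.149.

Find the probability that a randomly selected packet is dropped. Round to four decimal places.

Total: 15 + 135 = 150.
P(1) = 15/150 = 0.1. P(2) = 135/150 = 0.9.
By the law of total probability,
P(L) = P(L|1)·P(1) + P(L|2)·P(2)
      = 0.194·0.1 + 0.149·0.9
      = 0.0194 + 0.1341 = 0.1535

0.1535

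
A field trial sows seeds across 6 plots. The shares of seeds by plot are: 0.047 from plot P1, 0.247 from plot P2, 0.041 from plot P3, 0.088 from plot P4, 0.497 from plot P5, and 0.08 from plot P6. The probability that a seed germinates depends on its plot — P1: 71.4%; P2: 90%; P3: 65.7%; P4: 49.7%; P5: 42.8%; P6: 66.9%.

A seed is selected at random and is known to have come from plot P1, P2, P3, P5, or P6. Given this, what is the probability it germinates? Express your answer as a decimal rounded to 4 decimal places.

Let S = {P1, P2, P3, P5, P6}.
P(S) = 0.047 + 0.247 + 0.041 + 0.497 + 0.08 = 0.912.
P(G ∩ S) = 0.714·0.047 + 0.9·0.247 + 0.657·0.041 + 0.428·0.497 + 0.669·0.08 = 0.033558 + 0.2223 + 0.026937 + 0.212716 + 0.05352 = 0.549031.
P(G | S) = 0.549031 / 0.912 = 0.602008…

0.6020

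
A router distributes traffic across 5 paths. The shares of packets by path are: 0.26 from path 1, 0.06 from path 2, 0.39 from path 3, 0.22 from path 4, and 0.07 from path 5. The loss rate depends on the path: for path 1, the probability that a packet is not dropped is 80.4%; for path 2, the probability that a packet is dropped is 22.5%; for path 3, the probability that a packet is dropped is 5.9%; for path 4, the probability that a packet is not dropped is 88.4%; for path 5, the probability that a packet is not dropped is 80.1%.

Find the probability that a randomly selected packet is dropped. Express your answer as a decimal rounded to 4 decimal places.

P(L) ≈ 0.1269

P(L|1) = 1 − 0.804 = 0.196.
P(L|4) = 1 − 0.884 = 0.116.
P(L|5) = 1 − 0.801 = 0.199.
P(L) = P(L|1)·P(1) + P(L|2)·P(2) + P(L|3)·P(3) + P(L|4)·P(4) + P(L|5)·P(5)
      = 0.196·0.26 + 0.225·0.06 + 0.059·0.39 + 0.116·0.22 + 0.199·0.07
      = 0.05096 + 0.0135 + 0.02301 + 0.02552 + 0.01393 = 0.12692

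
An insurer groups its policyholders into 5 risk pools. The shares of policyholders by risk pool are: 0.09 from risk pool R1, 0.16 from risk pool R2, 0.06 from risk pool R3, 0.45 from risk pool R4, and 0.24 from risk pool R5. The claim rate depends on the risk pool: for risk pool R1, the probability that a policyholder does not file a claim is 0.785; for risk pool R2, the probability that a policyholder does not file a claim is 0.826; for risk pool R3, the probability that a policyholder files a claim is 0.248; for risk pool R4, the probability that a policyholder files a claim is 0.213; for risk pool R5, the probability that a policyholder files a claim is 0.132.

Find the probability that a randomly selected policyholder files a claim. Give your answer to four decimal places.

0.1896

P(C|R1) = 1 − 0.785 = 0.215.
P(C|R2) = 1 − 0.826 = 0.174.
By the law of total probability,
P(C) = P(C|R1)·P(R1) + P(C|R2)·P(R2) + P(C|R3)·P(R3) + P(C|R4)·P(R4) + P(C|R5)·P(R5)
      = 0.215·0.09 + 0.174·0.16 + 0.248·0.06 + 0.213·0.45 + 0.132·0.24
      = 0.01935 + 0.02784 + 0.01488 + 0.09585 + 0.03168 = 0.1896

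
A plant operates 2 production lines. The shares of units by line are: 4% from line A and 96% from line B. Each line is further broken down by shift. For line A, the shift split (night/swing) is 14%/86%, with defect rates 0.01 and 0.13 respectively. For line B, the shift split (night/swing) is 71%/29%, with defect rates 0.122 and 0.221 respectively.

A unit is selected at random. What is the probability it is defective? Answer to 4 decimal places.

P(D) ≈ 0.1492

P(D|A) = 0.14·0.01 + 0.86·0.13 = 0.0014 + 0.1118 = 0.1132
P(D|B) = 0.71·0.122 + 0.29·0.221 = 0.08662 + 0.06409 = 0.15071
By total probability over the outer partition,
P(D) = 0.04·0.1132 + 0.96·0.15071
      = 0.004528 + 0.1446816 = 0.1492096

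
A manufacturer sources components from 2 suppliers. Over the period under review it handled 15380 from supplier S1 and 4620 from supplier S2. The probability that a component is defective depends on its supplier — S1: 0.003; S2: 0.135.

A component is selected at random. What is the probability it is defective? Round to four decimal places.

Total: 15380 + 4620 = 20000.
P(S1) = 15380/20000 = 0.769. P(S2) = 4620/20000 = 0.231.
P(D) = P(D|S1)·P(S1) + P(D|S2)·P(S2)
      = 0.003·0.769 + 0.135·0.231
      = 0.002307 + 0.031185 = 0.033492

P(D) ≈ 0.0335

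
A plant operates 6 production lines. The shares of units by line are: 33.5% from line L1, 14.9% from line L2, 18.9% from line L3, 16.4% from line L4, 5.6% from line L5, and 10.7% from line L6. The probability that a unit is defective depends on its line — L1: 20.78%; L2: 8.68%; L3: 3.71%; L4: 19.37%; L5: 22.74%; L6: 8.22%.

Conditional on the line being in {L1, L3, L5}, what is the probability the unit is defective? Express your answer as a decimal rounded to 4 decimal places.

0.1541

Let S = {L1, L3, L5}.
P(S) = 0.335 + 0.189 + 0.056 = 0.58.
P(D ∩ S) = 0.2078·0.335 + 0.0371·0.189 + 0.2274·0.056 = 0.069613 + 0.0070119 + 0.0127344 = 0.0893593.
P(D | S) = 0.0893593 / 0.58 = 0.154068…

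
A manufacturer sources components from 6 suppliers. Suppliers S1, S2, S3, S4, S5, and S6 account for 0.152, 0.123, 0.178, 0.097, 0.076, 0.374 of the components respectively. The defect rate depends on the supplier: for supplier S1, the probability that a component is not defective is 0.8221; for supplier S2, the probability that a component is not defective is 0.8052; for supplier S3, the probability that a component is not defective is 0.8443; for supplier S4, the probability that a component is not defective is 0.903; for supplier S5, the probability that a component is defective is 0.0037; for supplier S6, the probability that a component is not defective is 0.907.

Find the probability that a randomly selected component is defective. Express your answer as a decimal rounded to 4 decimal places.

P(D|S1) = 1 − 0.8221 = 0.1779.
P(D|S2) = 1 − 0.8052 = 0.1948.
P(D|S3) = 1 − 0.8443 = 0.1557.
P(D|S4) = 1 − 0.903 = 0.097.
P(D|S6) = 1 − 0.907 = 0.093.
P(D) = P(D|S1)·P(S1) + P(D|S2)·P(S2) + P(D|S3)·P(S3) + P(D|S4)·P(S4) + P(D|S5)·P(S5) + P(D|S6)·P(S6)
      = 0.1779·0.152 + 0.1948·0.123 + 0.1557·0.178 + 0.097·0.097 + 0.0037·0.076 + 0.093·0.374
      = 0.0270408 + 0.0239604 + 0.0277146 + 0.009409 + 0.0002812 + 0.034782 = 0.123188

0.1232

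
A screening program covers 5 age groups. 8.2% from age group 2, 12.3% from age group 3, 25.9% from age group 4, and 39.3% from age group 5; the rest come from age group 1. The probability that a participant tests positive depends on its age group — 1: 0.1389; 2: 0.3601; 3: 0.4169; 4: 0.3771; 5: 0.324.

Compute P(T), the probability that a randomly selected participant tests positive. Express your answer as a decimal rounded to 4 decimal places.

P(1) = 1 − (0.082 + 0.123 + 0.259 + 0.393) = 0.143.
P(T) = P(T|1)·P(1) + P(T|2)·P(2) + P(T|3)·P(3) + P(T|4)·P(4) + P(T|5)·P(5)
      = 0.1389·0.143 + 0.3601·0.082 + 0.4169·0.123 + 0.3771·0.259 + 0.324·0.393
      = 0.0198627 + 0.0295282 + 0.0512787 + 0.0976689 + 0.127332 = 0.3256705

P(T) ≈ 0.3257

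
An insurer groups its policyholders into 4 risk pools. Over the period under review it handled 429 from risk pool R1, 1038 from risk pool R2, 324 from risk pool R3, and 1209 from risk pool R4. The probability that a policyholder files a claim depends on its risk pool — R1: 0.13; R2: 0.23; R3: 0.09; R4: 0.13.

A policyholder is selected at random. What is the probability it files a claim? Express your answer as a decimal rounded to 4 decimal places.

Total: 429 + 1038 + 324 + 1209 = 3000.
P(R1) = 429/3000 = 0.143. P(R2) = 1038/3000 = 0.346. P(R3) = 324/3000 = 0.108. P(R4) = 1209/3000 = 0.403.
P(C) = P(C|R1)·P(R1) + P(C|R2)·P(R2) + P(C|R3)·P(R3) + P(C|R4)·P(R4)
      = 0.13·0.143 + 0.23·0.346 + 0.09·0.108 + 0.13·0.403
      = 0.01859 + 0.07958 + 0.00972 + 0.05239 = 0.16028

0.1603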